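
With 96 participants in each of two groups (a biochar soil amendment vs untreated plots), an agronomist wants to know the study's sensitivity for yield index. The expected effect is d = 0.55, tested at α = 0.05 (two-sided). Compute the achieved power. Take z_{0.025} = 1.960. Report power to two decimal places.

For two equal groups, power = Φ(d·√(n/2) − z_{α/2}).
d·√(n/2) = 0.55 × √(96/2) = 0.55 × 6.928 = 3.811.
z_β = 3.811 − 1.960 = 1.851.
Power = Φ(1.851) = 0.968.

power ≈ 0.97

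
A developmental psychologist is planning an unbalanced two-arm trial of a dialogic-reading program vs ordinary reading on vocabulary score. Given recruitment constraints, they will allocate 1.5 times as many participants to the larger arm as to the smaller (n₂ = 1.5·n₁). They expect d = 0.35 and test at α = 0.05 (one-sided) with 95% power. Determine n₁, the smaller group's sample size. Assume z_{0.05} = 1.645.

n₁ = 148

With allocation ratio k = n₂/n₁ = 1.5, Var(x̄₁−x̄₂) = σ²(1/n₁ + 1/(k·n₁)) = σ²·(k+1)/(k·n₁).
So n₁ = (1 + 1/k)·((z_{α} + z_β)/d)² = 1.667 × (3.290/0.35)².
n₁ = 1.667 × 88.36 = 147.3.
Round up: n₁ = 148, giving n₂ = 1.5 × 148 = 222.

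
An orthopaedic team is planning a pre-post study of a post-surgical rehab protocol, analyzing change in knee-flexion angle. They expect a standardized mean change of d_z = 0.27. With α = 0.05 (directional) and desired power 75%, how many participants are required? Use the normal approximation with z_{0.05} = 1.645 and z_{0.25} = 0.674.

n = 74 pairs

For a paired (one-sample on differences) test: n = ((z_{α} + z_β) / d)².
z_{α} + z_β = 1.645 + 0.674 = 2.319.
n = (2.319 / 0.27)² = 8.589² = 73.77.
Round up.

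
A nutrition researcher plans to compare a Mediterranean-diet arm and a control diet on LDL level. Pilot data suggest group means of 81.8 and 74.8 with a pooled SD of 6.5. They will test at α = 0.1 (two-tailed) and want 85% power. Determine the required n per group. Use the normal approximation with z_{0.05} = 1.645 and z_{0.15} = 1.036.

n = 13 per group

Cohen's d = |M₁ − M₂| / SD_pooled = |81.8 − 74.8| / 6.5 = 7.0 / 6.5 = 1.077.
For two independent groups with equal n: n = 2·((z_{α/2} + z_β) / d)².
z_{α/2} + z_β = 1.645 + 1.036 = 2.681.
n = 2 × (2.681 / 1.077)² = 2 × 2.489² = 2 × 6.20 = 12.4.
Round up to the next whole participant.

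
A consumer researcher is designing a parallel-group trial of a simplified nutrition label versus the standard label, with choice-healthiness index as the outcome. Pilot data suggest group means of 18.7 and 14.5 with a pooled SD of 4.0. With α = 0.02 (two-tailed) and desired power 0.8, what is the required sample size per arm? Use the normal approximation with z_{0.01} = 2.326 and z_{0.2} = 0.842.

Cohen's d = |M₁ − M₂| / SD_pooled = |18.7 − 14.5| / 4.0 = 4.2 / 4.0 = 1.050.
For two independent groups with equal n: n = 2·((z_{α/2} + z_β) / d)².
z_{α/2} + z_β = 2.326 + 0.842 = 3.168.
n = 2 × (3.168 / 1.050)² = 2 × 3.017² = 2 × 9.10 = 18.2.
Round up to the next whole participant.

n = 19 per group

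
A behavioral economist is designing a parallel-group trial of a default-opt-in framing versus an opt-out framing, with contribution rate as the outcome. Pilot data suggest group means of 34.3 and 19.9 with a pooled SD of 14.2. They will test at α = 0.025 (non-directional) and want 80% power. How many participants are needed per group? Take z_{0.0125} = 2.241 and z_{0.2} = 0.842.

Cohen's d = |M₁ − M₂| / SD_pooled = |34.3 − 19.9| / 14.2 = 14.4 / 14.2 = 1.014.
For two independent groups with equal n: n = 2·((z_{α/2} + z_β) / d)².
z_{α/2} + z_β = 2.241 + 0.842 = 3.083.
n = 2 × (3.083 / 1.014)² = 2 × 3.040² = 2 × 9.24 = 18.5.
Round up to the next whole participant.

n = 19 per group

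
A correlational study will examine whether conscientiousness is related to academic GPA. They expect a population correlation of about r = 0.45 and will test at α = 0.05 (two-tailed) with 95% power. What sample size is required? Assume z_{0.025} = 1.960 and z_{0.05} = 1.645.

n = 59

Fisher's z: C = ½·ln((1+r)/(1−r)) = ½·ln(2.6364) = 0.4847.
n = ((z_{α/2} + z_β)/C)² + 3.
(1.960 + 1.645) / 0.4847 = 3.605 / 0.4847 = 7.438.
n = 7.438² + 3 = 55.32 + 3 = 58.3.
Round up.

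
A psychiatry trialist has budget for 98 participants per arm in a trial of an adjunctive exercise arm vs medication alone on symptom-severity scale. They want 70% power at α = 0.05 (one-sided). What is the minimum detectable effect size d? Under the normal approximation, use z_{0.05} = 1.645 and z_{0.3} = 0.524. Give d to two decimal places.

For two independent groups of n = 98 each: d_min = (z_{α} + z_β)·√(2/n).
z-sum = 1.645 + 0.524 = 2.169.
d_min = 2.169 × √(2/98) = 2.169 × 0.1429 = 0.310.

d_min ≈ 0.31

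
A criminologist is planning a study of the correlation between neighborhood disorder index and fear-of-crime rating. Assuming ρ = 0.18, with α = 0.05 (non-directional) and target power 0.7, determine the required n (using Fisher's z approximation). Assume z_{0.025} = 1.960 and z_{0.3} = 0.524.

Fisher's z: C = ½·ln((1+r)/(1−r)) = ½·ln(1.4390) = 0.1820.
n = ((z_{α/2} + z_β)/C)² + 3.
(1.960 + 0.524) / 0.1820 = 2.484 / 0.1820 = 13.648.
n = 13.648² + 3 = 186.28 + 3 = 189.3.
Round up.

n = 190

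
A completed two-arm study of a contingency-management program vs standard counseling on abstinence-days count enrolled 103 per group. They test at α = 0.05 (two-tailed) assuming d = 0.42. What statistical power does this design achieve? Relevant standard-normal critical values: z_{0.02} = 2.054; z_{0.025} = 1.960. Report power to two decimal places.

power ≈ 0.85

For two equal groups, power = Φ(d·√(n/2) − z_{α/2}).
d·√(n/2) = 0.42 × √(103/2) = 0.42 × 7.176 = 3.014.
z_β = 3.014 − 1.960 = 1.054.
Power = Φ(1.054) = 0.854.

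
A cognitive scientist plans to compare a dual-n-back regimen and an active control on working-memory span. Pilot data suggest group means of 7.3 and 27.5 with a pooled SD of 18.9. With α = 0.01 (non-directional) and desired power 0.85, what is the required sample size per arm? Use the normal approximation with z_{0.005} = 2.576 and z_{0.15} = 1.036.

n = 23 per group

Cohen's d = |M₁ − M₂| / SD_pooled = |7.3 − 27.5| / 18.9 = 20.2 / 18.9 = 1.069.
For two independent groups with equal n: n = 2·((z_{α/2} + z_β) / d)².
z_{α/2} + z_β = 2.576 + 1.036 = 3.612.
n = 2 × (3.612 / 1.069)² = 2 × 3.379² = 2 × 11.42 = 22.8.
Round up to the next whole participant.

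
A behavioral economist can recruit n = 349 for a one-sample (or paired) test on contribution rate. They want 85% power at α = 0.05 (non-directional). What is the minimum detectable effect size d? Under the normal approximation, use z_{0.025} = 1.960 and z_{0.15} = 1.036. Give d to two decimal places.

For a single sample (or paired design) of n = 349: d_min = (z_{α/2} + z_β)/√n.
z-sum = 1.960 + 1.036 = 2.996.
d_min = 2.996 / √349 = 2.996 / 18.682 = 0.160.

d_min ≈ 0.16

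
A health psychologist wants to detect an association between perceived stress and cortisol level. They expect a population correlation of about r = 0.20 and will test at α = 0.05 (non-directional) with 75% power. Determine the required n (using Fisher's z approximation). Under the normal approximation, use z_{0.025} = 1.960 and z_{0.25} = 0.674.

Fisher's z: C = ½·ln((1+r)/(1−r)) = ½·ln(1.5000) = 0.2027.
n = ((z_{α/2} + z_β)/C)² + 3.
(1.960 + 0.674) / 0.2027 = 2.634 / 0.2027 = 12.995.
n = 12.995² + 3 = 168.86 + 3 = 171.9.
Round up.

n = 172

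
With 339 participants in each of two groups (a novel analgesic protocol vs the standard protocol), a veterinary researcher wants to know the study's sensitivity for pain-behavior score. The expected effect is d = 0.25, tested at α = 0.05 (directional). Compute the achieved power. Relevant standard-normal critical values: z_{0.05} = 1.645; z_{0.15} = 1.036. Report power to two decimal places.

For two equal groups, power = Φ(d·√(n/2) − z_{α}).
d·√(n/2) = 0.25 × √(339/2) = 0.25 × 13.019 = 3.255.
z_β = 3.255 − 1.645 = 1.610.
Power = Φ(1.610) = 0.946.

power ≈ 0.95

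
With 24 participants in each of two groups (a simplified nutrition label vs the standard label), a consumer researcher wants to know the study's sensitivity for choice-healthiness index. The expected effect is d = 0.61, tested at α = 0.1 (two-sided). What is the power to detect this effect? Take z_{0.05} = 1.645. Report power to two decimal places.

power ≈ 0.68

For two equal groups, power = Φ(d·√(n/2) − z_{α/2}).
d·√(n/2) = 0.61 × √(24/2) = 0.61 × 3.464 = 2.113.
z_β = 2.113 − 1.645 = 0.468.
Power = Φ(0.468) = 0.680.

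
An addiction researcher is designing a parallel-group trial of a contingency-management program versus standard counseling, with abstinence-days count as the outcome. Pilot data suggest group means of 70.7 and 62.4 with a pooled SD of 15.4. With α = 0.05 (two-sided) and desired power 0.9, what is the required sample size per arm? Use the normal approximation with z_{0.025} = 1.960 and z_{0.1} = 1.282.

n = 73 per group

Cohen's d = |M₁ − M₂| / SD_pooled = |70.7 − 62.4| / 15.4 = 8.3 / 15.4 = 0.539.
For two independent groups with equal n: n = 2·((z_{α/2} + z_β) / d)².
z_{α/2} + z_β = 1.960 + 1.282 = 3.242.
n = 2 × (3.242 / 0.539)² = 2 × 6.015² = 2 × 36.18 = 72.4.
Round up to the next whole participant.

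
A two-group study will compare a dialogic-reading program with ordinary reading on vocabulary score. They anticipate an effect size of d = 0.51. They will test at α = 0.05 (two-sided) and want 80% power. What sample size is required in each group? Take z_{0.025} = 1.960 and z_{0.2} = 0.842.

For two independent groups with equal n: n = 2·((z_{α/2} + z_β) / d)².
z_{α/2} + z_β = 1.960 + 0.842 = 2.802.
n = 2 × (2.802 / 0.51)² = 2 × 5.494² = 2 × 30.19 = 60.4.
Round up to the next whole participant.

n = 61 per group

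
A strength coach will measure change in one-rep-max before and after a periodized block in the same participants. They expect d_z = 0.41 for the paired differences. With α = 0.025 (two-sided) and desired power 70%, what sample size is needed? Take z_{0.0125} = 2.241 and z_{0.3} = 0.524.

For a paired (one-sample on differences) test: n = ((z_{α/2} + z_β) / d)².
z_{α/2} + z_β = 2.241 + 0.524 = 2.765.
n = (2.765 / 0.41)² = 6.744² = 45.48.
Round up.

n = 46 pairs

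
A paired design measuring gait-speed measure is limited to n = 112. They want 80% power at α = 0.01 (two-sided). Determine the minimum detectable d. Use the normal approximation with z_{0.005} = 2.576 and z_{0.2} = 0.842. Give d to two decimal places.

d_min ≈ 0.32

For a single sample (or paired design) of n = 112: d_min = (z_{α/2} + z_β)/√n.
z-sum = 2.576 + 0.842 = 3.418.
d_min = 3.418 / √112 = 3.418 / 10.583 = 0.323.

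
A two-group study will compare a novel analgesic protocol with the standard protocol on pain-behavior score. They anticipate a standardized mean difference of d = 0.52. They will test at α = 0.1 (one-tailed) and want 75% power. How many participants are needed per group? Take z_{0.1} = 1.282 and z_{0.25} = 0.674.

For two independent groups with equal n: n = 2·((z_{α} + z_β) / d)².
z_{α} + z_β = 1.282 + 0.674 = 1.956.
n = 2 × (1.956 / 0.52)² = 2 × 3.762² = 2 × 14.15 = 28.3.
Round up to the next whole participant.

n = 29 per group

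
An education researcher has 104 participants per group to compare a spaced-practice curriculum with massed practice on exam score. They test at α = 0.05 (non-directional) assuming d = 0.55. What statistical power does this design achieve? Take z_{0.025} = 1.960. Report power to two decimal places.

power ≈ 0.98

For two equal groups, power = Φ(d·√(n/2) − z_{α/2}).
d·√(n/2) = 0.55 × √(104/2) = 0.55 × 7.211 = 3.966.
z_β = 3.966 − 1.960 = 2.006.
Power = Φ(2.006) = 0.978.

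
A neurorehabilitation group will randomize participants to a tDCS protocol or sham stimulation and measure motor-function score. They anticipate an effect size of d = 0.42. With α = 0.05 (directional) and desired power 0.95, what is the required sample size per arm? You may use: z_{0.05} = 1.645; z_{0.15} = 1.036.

n = 123 per group

For two independent groups with equal n: n = 2·((z_{α} + z_β) / d)².
z_{α} + z_β = 1.645 + 1.645 = 3.290.
n = 2 × (3.290 / 0.42)² = 2 × 7.833² = 2 × 61.36 = 122.7.
Round up to the next whole participant.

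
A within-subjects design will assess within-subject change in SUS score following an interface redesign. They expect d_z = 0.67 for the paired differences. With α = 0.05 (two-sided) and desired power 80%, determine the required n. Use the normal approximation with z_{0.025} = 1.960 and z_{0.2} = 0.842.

n = 18 pairs

For a paired (one-sample on differences) test: n = ((z_{α/2} + z_β) / d)².
z_{α/2} + z_β = 1.960 + 0.842 = 2.802.
n = (2.802 / 0.67)² = 4.182² = 17.49.
Round up.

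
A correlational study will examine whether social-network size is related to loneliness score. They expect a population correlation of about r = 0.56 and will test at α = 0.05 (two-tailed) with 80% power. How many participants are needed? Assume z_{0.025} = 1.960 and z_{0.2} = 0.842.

n = 23

Fisher's z: C = ½·ln((1+r)/(1−r)) = ½·ln(3.5455) = 0.6328.
n = ((z_{α/2} + z_β)/C)² + 3.
(1.960 + 0.842) / 0.6328 = 2.802 / 0.6328 = 4.428.
n = 4.428² + 3 = 19.61 + 3 = 22.6.
Round up.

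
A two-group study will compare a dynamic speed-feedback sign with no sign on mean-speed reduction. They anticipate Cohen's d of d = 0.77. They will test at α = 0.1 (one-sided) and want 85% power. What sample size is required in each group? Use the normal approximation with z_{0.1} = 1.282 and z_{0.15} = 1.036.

n = 19 per group

For two independent groups with equal n: n = 2·((z_{α} + z_β) / d)².
z_{α} + z_β = 1.282 + 1.036 = 2.318.
n = 2 × (2.318 / 0.77)² = 2 × 3.010² = 2 × 9.06 = 18.1.
Round up to the next whole participant.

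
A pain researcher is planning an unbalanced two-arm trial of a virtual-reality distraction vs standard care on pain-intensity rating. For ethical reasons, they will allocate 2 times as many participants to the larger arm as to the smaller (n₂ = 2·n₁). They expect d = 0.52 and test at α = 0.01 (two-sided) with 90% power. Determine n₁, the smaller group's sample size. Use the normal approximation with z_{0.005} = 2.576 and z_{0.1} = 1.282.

n₁ = 83

With allocation ratio k = n₂/n₁ = 2, Var(x̄₁−x̄₂) = σ²(1/n₁ + 1/(k·n₁)) = σ²·(k+1)/(k·n₁).
So n₁ = (1 + 1/k)·((z_{α/2} + z_β)/d)² = 1.500 × (3.858/0.52)².
n₁ = 1.500 × 55.04 = 82.6.
Round up: n₁ = 83, giving n₂ = 2 × 83 = 166.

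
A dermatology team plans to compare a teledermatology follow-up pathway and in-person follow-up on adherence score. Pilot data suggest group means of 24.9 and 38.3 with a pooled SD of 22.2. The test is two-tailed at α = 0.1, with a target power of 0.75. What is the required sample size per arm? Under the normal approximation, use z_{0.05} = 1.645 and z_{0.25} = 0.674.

Cohen's d = |M₁ − M₂| / SD_pooled = |24.9 − 38.3| / 22.2 = 13.4 / 22.2 = 0.604.
For two independent groups with equal n: n = 2·((z_{α/2} + z_β) / d)².
z_{α/2} + z_β = 1.645 + 0.674 = 2.319.
n = 2 × (2.319 / 0.604)² = 2 × 3.839² = 2 × 14.74 = 29.5.
Round up to the next whole participant.

n = 30 per group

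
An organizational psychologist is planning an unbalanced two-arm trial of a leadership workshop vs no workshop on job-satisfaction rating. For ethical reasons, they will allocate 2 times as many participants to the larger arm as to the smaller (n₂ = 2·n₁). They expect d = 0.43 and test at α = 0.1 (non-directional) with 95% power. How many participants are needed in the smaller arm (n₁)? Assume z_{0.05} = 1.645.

With allocation ratio k = n₂/n₁ = 2, Var(x̄₁−x̄₂) = σ²(1/n₁ + 1/(k·n₁)) = σ²·(k+1)/(k·n₁).
So n₁ = (1 + 1/k)·((z_{α/2} + z_β)/d)² = 1.500 × (3.290/0.43)².
n₁ = 1.500 × 58.54 = 87.8.
Round up: n₁ = 88, giving n₂ = 2 × 88 = 176.

n₁ = 88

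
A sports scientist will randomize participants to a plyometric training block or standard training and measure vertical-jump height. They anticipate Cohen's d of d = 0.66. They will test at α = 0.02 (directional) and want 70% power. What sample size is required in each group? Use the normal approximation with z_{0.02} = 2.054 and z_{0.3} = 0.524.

For two independent groups with equal n: n = 2·((z_{α} + z_β) / d)².
z_{α} + z_β = 2.054 + 0.524 = 2.578.
n = 2 × (2.578 / 0.66)² = 2 × 3.906² = 2 × 15.26 = 30.5.
Round up to the next whole participant.

n = 31 per group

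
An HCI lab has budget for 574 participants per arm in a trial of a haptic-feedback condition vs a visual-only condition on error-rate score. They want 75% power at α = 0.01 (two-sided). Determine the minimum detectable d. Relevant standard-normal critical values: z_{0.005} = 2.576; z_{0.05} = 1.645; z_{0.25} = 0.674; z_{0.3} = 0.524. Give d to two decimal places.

For two independent groups of n = 574 each: d_min = (z_{α/2} + z_β)·√(2/n).
z-sum = 2.576 + 0.674 = 3.250.
d_min = 3.250 × √(2/574) = 3.250 × 0.0590 = 0.192.

d_min ≈ 0.19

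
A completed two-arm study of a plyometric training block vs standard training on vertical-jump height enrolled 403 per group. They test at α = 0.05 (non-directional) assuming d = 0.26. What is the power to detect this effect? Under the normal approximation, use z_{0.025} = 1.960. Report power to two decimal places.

power ≈ 0.96

For two equal groups, power = Φ(d·√(n/2) − z_{α/2}).
d·√(n/2) = 0.26 × √(403/2) = 0.26 × 14.195 = 3.691.
z_β = 3.691 − 1.960 = 1.731.
Power = Φ(1.731) = 0.958.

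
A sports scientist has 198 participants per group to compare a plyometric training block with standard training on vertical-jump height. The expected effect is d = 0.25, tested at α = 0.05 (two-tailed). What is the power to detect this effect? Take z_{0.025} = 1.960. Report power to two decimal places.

power ≈ 0.70

For two equal groups, power = Φ(d·√(n/2) − z_{α/2}).
d·√(n/2) = 0.25 × √(198/2) = 0.25 × 9.950 = 2.487.
z_β = 2.487 − 1.960 = 0.527.
Power = Φ(0.527) = 0.701.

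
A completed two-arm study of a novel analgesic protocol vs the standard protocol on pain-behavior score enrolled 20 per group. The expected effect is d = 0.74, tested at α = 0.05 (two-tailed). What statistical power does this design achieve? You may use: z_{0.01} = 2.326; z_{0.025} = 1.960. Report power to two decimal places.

For two equal groups, power = Φ(d·√(n/2) − z_{α/2}).
d·√(n/2) = 0.74 × √(20/2) = 0.74 × 3.162 = 2.340.
z_β = 2.340 − 1.960 = 0.380.
Power = Φ(0.380) = 0.648.

power ≈ 0.65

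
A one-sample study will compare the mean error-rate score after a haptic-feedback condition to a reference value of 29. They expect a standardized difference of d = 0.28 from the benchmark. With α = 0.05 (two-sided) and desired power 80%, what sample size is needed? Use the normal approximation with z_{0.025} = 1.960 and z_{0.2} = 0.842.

n = 101

For a one-sample test: n = ((z_{α/2} + z_β) / d)².
z_{α/2} + z_β = 1.960 + 0.842 = 2.802.
n = (2.802 / 0.28)² = 10.007² = 100.14.
Round up.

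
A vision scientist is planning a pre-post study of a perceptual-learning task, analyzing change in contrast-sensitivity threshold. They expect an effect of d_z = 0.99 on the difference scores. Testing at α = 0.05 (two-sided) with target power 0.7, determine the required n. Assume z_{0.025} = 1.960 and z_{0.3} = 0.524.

n = 7 pairs

For a paired (one-sample on differences) test: n = ((z_{α/2} + z_β) / d)².
z_{α/2} + z_β = 1.960 + 0.524 = 2.484.
n = (2.484 / 0.99)² = 2.509² = 6.30.
Round up.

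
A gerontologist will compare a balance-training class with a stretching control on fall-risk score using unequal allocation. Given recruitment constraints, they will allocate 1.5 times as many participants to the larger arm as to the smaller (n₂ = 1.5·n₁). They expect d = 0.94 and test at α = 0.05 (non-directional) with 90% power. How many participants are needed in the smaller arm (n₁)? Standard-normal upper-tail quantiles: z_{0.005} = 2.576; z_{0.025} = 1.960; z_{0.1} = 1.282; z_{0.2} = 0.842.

n₁ = 20

With allocation ratio k = n₂/n₁ = 1.5, Var(x̄₁−x̄₂) = σ²(1/n₁ + 1/(k·n₁)) = σ²·(k+1)/(k·n₁).
So n₁ = (1 + 1/k)·((z_{α/2} + z_β)/d)² = 1.667 × (3.242/0.94)².
n₁ = 1.667 × 11.90 = 19.8.
Round up: n₁ = 20, giving n₂ = 1.5 × 20 = 30.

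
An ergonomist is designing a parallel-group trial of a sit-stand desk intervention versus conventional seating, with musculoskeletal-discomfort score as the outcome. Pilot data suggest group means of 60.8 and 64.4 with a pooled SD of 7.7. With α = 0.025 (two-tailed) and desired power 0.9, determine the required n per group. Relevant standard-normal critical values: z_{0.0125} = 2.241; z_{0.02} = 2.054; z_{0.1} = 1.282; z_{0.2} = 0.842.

n = 114 per group

Cohen's d = |M₁ − M₂| / SD_pooled = |60.8 − 64.4| / 7.7 = 3.6 / 7.7 = 0.468.
For two independent groups with equal n: n = 2·((z_{α/2} + z_β) / d)².
z_{α/2} + z_β = 2.241 + 1.282 = 3.523.
n = 2 × (3.523 / 0.468)² = 2 × 7.528² = 2 × 56.67 = 113.3.
Round up to the next whole participant.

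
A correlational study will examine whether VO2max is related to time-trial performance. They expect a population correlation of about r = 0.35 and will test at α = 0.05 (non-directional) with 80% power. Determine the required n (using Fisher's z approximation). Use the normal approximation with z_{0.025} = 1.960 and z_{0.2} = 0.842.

Fisher's z: C = ½·ln((1+r)/(1−r)) = ½·ln(2.0769) = 0.3654.
n = ((z_{α/2} + z_β)/C)² + 3.
(1.960 + 0.842) / 0.3654 = 2.802 / 0.3654 = 7.668.
n = 7.668² + 3 = 58.80 + 3 = 61.8.
Round up.

n = 62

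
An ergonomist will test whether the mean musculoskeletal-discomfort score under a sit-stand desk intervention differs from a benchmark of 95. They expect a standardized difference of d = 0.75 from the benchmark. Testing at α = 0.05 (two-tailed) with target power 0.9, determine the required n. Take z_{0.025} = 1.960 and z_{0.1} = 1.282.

For a one-sample test: n = ((z_{α/2} + z_β) / d)².
z_{α/2} + z_β = 1.960 + 1.282 = 3.242.
n = (3.242 / 0.75)² = 4.323² = 18.69.
Round up.

n = 19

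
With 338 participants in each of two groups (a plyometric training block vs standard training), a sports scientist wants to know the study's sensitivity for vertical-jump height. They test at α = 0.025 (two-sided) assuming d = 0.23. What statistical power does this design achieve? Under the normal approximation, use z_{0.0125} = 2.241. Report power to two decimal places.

For two equal groups, power = Φ(d·√(n/2) − z_{α/2}).
d·√(n/2) = 0.23 × √(338/2) = 0.23 × 13.000 = 2.990.
z_β = 2.990 − 2.241 = 0.749.
Power = Φ(0.749) = 0.773.

power ≈ 0.77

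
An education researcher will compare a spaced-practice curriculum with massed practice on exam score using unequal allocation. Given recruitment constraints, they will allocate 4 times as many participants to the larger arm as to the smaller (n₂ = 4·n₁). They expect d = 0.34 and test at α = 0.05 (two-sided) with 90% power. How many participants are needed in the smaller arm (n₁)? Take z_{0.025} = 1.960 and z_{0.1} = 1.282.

With allocation ratio k = n₂/n₁ = 4, Var(x̄₁−x̄₂) = σ²(1/n₁ + 1/(k·n₁)) = σ²·(k+1)/(k·n₁).
So n₁ = (1 + 1/k)·((z_{α/2} + z_β)/d)² = 1.250 × (3.242/0.34)².
n₁ = 1.250 × 90.92 = 113.7.
Round up: n₁ = 114, giving n₂ = 4 × 114 = 456.

n₁ = 114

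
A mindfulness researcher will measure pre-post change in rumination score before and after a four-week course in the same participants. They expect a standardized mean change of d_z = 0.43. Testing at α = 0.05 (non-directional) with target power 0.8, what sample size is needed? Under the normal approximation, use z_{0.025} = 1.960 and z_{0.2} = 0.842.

For a paired (one-sample on differences) test: n = ((z_{α/2} + z_β) / d)².
z_{α/2} + z_β = 1.960 + 0.842 = 2.802.
n = (2.802 / 0.43)² = 6.516² = 42.46.
Round up.

n = 43 pairs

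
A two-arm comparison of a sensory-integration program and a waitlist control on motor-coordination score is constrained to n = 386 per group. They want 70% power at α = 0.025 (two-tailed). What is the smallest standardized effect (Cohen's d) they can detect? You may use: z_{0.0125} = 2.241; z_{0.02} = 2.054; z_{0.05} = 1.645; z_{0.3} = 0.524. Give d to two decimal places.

For two independent groups of n = 386 each: d_min = (z_{α/2} + z_β)·√(2/n).
z-sum = 2.241 + 0.524 = 2.765.
d_min = 2.765 × √(2/386) = 2.765 × 0.0720 = 0.199.

d_min ≈ 0.20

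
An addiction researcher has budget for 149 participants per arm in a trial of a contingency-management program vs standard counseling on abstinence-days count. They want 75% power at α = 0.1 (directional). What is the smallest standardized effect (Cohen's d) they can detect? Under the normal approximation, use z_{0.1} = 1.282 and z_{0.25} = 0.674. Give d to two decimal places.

For two independent groups of n = 149 each: d_min = (z_{α} + z_β)·√(2/n).
z-sum = 1.282 + 0.674 = 1.956.
d_min = 1.956 × √(2/149) = 1.956 × 0.1159 = 0.227.

d_min ≈ 0.23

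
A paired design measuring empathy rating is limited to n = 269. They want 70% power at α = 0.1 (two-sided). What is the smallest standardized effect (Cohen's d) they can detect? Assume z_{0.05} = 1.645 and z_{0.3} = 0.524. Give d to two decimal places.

For a single sample (or paired design) of n = 269: d_min = (z_{α/2} + z_β)/√n.
z-sum = 1.645 + 0.524 = 2.169.
d_min = 2.169 / √269 = 2.169 / 16.401 = 0.132.

d_min ≈ 0.13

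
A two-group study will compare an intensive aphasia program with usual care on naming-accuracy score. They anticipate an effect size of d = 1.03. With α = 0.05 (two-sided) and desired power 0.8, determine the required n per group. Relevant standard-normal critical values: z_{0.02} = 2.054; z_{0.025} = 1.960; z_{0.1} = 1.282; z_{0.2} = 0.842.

n = 15 per group

For two independent groups with equal n: n = 2·((z_{α/2} + z_β) / d)².
z_{α/2} + z_β = 1.960 + 0.842 = 2.802.
n = 2 × (2.802 / 1.03)² = 2 × 2.720² = 2 × 7.40 = 14.8.
Round up to the next whole participant.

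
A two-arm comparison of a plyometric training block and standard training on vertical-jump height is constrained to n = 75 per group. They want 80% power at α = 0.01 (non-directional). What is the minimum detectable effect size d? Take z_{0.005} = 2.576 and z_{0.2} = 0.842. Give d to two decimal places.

For two independent groups of n = 75 each: d_min = (z_{α/2} + z_β)·√(2/n).
z-sum = 2.576 + 0.842 = 3.418.
d_min = 3.418 × √(2/75) = 3.418 × 0.1633 = 0.558.

d_min ≈ 0.56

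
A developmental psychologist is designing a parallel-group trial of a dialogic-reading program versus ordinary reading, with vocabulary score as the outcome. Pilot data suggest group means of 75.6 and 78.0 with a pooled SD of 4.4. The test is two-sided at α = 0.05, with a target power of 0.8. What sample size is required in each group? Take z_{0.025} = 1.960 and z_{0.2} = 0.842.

n = 53 per group

Cohen's d = |M₁ − M₂| / SD_pooled = |75.6 − 78.0| / 4.4 = 2.4 / 4.4 = 0.545.
For two independent groups with equal n: n = 2·((z_{α/2} + z_β) / d)².
z_{α/2} + z_β = 1.960 + 0.842 = 2.802.
n = 2 × (2.802 / 0.545)² = 2 × 5.141² = 2 × 26.43 = 52.9.
Round up to the next whole participant.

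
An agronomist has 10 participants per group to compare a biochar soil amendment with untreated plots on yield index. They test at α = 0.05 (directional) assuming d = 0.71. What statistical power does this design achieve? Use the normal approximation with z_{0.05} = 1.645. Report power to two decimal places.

For two equal groups, power = Φ(d·√(n/2) − z_{α}).
d·√(n/2) = 0.71 × √(10/2) = 0.71 × 2.236 = 1.588.
z_β = 1.588 − 1.645 = -0.057.
Power = Φ(-0.057) = 0.477.

power ≈ 0.48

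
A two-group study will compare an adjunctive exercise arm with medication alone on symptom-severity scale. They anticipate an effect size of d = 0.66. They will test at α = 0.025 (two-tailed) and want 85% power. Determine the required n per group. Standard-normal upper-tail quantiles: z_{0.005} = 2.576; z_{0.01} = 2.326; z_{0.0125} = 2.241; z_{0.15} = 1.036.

n = 50 per group

For two independent groups with equal n: n = 2·((z_{α/2} + z_β) / d)².
z_{α/2} + z_β = 2.241 + 1.036 = 3.277.
n = 2 × (3.277 / 0.66)² = 2 × 4.965² = 2 × 24.65 = 49.3.
Round up to the next whole participant.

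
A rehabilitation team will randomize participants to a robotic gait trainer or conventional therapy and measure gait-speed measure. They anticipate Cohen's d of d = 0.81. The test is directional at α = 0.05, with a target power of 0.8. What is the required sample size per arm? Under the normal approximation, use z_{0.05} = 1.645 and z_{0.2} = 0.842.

For two independent groups with equal n: n = 2·((z_{α} + z_β) / d)².
z_{α} + z_β = 1.645 + 0.842 = 2.487.
n = 2 × (2.487 / 0.81)² = 2 × 3.070² = 2 × 9.43 = 18.9.
Round up to the next whole participant.

n = 19 per group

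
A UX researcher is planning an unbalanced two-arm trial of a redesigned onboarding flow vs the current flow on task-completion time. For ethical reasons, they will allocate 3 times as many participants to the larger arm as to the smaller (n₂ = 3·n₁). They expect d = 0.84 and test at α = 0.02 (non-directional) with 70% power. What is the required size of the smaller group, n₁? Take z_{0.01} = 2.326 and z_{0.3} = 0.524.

With allocation ratio k = n₂/n₁ = 3, Var(x̄₁−x̄₂) = σ²(1/n₁ + 1/(k·n₁)) = σ²·(k+1)/(k·n₁).
So n₁ = (1 + 1/k)·((z_{α/2} + z_β)/d)² = 1.333 × (2.850/0.84)².
n₁ = 1.333 × 11.51 = 15.3.
Round up: n₁ = 16, giving n₂ = 3 × 16 = 48.

n₁ = 16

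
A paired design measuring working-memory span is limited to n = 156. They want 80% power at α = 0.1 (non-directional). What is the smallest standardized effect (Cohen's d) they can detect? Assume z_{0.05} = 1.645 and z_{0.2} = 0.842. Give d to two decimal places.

For a single sample (or paired design) of n = 156: d_min = (z_{α/2} + z_β)/√n.
z-sum = 1.645 + 0.842 = 2.487.
d_min = 2.487 / √156 = 2.487 / 12.490 = 0.199.

d_min ≈ 0.20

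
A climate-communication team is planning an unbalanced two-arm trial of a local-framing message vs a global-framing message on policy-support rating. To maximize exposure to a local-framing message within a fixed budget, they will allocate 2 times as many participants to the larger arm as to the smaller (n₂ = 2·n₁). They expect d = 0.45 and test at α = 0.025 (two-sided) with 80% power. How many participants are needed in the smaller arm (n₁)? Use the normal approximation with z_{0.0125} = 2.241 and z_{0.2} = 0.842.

n₁ = 71

With allocation ratio k = n₂/n₁ = 2, Var(x̄₁−x̄₂) = σ²(1/n₁ + 1/(k·n₁)) = σ²·(k+1)/(k·n₁).
So n₁ = (1 + 1/k)·((z_{α/2} + z_β)/d)² = 1.500 × (3.083/0.45)².
n₁ = 1.500 × 46.94 = 70.4.
Round up: n₁ = 71, giving n₂ = 2 × 71 = 142.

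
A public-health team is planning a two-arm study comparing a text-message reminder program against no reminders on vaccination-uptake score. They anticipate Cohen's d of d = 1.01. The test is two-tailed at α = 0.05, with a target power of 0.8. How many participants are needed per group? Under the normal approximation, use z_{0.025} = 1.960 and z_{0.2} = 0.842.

For two independent groups with equal n: n = 2·((z_{α/2} + z_β) / d)².
z_{α/2} + z_β = 1.960 + 0.842 = 2.802.
n = 2 × (2.802 / 1.01)² = 2 × 2.774² = 2 × 7.70 = 15.4.
Round up to the next whole participant.

n = 16 per group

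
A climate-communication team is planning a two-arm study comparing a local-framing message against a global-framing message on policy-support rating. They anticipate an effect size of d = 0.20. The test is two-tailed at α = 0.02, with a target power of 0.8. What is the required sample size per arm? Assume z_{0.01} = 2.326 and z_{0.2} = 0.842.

For two independent groups with equal n: n = 2·((z_{α/2} + z_β) / d)².
z_{α/2} + z_β = 2.326 + 0.842 = 3.168.
n = 2 × (3.168 / 0.20)² = 2 × 15.840² = 2 × 250.91 = 501.8.
Round up to the next whole participant.

n = 502 per group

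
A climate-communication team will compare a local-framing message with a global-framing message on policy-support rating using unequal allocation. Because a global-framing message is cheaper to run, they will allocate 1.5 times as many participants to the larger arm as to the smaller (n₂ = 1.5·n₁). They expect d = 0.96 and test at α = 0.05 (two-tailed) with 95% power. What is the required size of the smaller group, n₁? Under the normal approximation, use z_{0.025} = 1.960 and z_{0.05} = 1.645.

n₁ = 24

With allocation ratio k = n₂/n₁ = 1.5, Var(x̄₁−x̄₂) = σ²(1/n₁ + 1/(k·n₁)) = σ²·(k+1)/(k·n₁).
So n₁ = (1 + 1/k)·((z_{α/2} + z_β)/d)² = 1.667 × (3.605/0.96)².
n₁ = 1.667 × 14.10 = 23.5.
Round up: n₁ = 24, giving n₂ = 1.5 × 24 = 36.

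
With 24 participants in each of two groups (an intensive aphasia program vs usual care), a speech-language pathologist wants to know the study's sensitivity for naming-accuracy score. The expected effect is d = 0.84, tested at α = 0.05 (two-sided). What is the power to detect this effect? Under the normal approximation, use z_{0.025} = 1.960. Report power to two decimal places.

For two equal groups, power = Φ(d·√(n/2) − z_{α/2}).
d·√(n/2) = 0.84 × √(24/2) = 0.84 × 3.464 = 2.910.
z_β = 2.910 − 1.960 = 0.950.
Power = Φ(0.950) = 0.829.

power ≈ 0.83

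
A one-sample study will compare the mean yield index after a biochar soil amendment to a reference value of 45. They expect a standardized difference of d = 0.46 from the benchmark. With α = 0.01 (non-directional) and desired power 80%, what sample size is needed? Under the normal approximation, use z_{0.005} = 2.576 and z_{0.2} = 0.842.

n = 56

For a one-sample test: n = ((z_{α/2} + z_β) / d)².
z_{α/2} + z_β = 2.576 + 0.842 = 3.418.
n = (3.418 / 0.46)² = 7.430² = 55.21.
Round up.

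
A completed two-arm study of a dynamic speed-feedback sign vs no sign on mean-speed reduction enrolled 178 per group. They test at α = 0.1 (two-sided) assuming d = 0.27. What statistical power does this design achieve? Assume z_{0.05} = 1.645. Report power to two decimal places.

For two equal groups, power = Φ(d·√(n/2) − z_{α/2}).
d·√(n/2) = 0.27 × √(178/2) = 0.27 × 9.434 = 2.547.
z_β = 2.547 − 1.645 = 0.902.
Power = Φ(0.902) = 0.817.

power ≈ 0.82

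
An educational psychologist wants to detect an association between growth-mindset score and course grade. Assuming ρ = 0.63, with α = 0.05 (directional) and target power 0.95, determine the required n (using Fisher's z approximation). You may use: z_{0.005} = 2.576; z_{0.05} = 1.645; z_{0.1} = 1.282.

n = 23

Fisher's z: C = ½·ln((1+r)/(1−r)) = ½·ln(4.4054) = 0.7414.
n = ((z_{α} + z_β)/C)² + 3.
(1.645 + 1.645) / 0.7414 = 3.290 / 0.7414 = 4.438.
n = 4.438² + 3 = 19.69 + 3 = 22.7.
Round up.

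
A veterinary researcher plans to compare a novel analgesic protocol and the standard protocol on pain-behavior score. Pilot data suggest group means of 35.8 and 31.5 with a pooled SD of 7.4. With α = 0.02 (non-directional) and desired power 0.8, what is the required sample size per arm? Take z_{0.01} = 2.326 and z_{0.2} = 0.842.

n = 60 per group

Cohen's d = |M₁ − M₂| / SD_pooled = |35.8 − 31.5| / 7.4 = 4.3 / 7.4 = 0.581.
For two independent groups with equal n: n = 2·((z_{α/2} + z_β) / d)².
z_{α/2} + z_β = 2.326 + 0.842 = 3.168.
n = 2 × (3.168 / 0.581)² = 2 × 5.453² = 2 × 29.73 = 59.5.
Round up to the next whole participant.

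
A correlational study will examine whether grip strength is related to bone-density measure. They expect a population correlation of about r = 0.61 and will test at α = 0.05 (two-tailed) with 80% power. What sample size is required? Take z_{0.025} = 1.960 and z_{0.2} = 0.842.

Fisher's z: C = ½·ln((1+r)/(1−r)) = ½·ln(4.1282) = 0.7089.
n = ((z_{α/2} + z_β)/C)² + 3.
(1.960 + 0.842) / 0.7089 = 2.802 / 0.7089 = 3.953.
n = 3.953² + 3 = 15.62 + 3 = 18.6.
Round up.

n = 19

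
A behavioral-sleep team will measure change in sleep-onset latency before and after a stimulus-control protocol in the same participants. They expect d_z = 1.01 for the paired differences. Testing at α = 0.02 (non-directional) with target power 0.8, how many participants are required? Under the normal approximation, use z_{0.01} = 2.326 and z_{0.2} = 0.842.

For a paired (one-sample on differences) test: n = ((z_{α/2} + z_β) / d)².
z_{α/2} + z_β = 2.326 + 0.842 = 3.168.
n = (3.168 / 1.01)² = 3.137² = 9.84.
Round up.

n = 10 pairs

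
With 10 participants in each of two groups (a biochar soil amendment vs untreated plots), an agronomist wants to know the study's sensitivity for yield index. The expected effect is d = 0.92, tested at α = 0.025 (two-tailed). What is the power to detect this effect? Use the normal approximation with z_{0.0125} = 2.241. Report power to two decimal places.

For two equal groups, power = Φ(d·√(n/2) − z_{α/2}).
d·√(n/2) = 0.92 × √(10/2) = 0.92 × 2.236 = 2.057.
z_β = 2.057 − 2.241 = -0.184.
Power = Φ(-0.184) = 0.427.

power ≈ 0.43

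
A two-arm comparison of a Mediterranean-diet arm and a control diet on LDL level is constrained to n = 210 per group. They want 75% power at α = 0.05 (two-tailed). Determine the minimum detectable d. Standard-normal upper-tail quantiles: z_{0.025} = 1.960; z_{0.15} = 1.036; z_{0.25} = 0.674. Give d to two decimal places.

d_min ≈ 0.26

For two independent groups of n = 210 each: d_min = (z_{α/2} + z_β)·√(2/n).
z-sum = 1.960 + 0.674 = 2.634.
d_min = 2.634 × √(2/210) = 2.634 × 0.0976 = 0.257.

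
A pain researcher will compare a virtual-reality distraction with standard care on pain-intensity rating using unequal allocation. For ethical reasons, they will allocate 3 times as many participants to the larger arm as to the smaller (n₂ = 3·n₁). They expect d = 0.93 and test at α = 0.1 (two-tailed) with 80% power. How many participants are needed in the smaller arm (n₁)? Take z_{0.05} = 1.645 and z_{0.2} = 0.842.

With allocation ratio k = n₂/n₁ = 3, Var(x̄₁−x̄₂) = σ²(1/n₁ + 1/(k·n₁)) = σ²·(k+1)/(k·n₁).
So n₁ = (1 + 1/k)·((z_{α/2} + z_β)/d)² = 1.333 × (2.487/0.93)².
n₁ = 1.333 × 7.15 = 9.5.
Round up: n₁ = 10, giving n₂ = 3 × 10 = 30.

n₁ = 10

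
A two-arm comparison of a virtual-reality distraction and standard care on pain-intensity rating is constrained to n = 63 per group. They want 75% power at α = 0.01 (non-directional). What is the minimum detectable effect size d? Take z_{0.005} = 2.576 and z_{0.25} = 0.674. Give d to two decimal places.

d_min ≈ 0.58

For two independent groups of n = 63 each: d_min = (z_{α/2} + z_β)·√(2/n).
z-sum = 2.576 + 0.674 = 3.250.
d_min = 3.250 × √(2/63) = 3.250 × 0.1782 = 0.579.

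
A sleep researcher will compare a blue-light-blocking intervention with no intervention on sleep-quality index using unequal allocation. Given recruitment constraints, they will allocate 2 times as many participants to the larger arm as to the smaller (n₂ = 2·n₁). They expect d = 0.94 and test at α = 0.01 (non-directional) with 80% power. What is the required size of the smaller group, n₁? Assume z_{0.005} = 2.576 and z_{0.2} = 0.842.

n₁ = 20

With allocation ratio k = n₂/n₁ = 2, Var(x̄₁−x̄₂) = σ²(1/n₁ + 1/(k·n₁)) = σ²·(k+1)/(k·n₁).
So n₁ = (1 + 1/k)·((z_{α/2} + z_β)/d)² = 1.500 × (3.418/0.94)².
n₁ = 1.500 × 13.22 = 19.8.
Round up: n₁ = 20, giving n₂ = 2 × 20 = 40.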